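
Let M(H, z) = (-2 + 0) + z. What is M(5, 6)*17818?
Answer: 71272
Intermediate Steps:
M(H, z) = -2 + z
M(5, 6)*17818 = (-2 + 6)*17818 = 4*17818 = 71272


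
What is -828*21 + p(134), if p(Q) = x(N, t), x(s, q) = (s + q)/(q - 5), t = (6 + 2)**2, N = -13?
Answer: -1025841/59 ≈ -17387.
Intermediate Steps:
t = 64 (t = 8**2 = 64)
x(s, q) = (q + s)/(-5 + q)
p(Q) = 51/59 (p(Q) = (64 - 13)/(-5 + 64) = 51/59)
-828*21 + p(134) = -828*21 + 51/59 = -17388 + 51/59 = -1025841/59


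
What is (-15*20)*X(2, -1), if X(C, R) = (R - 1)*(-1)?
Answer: -600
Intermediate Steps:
X(C, R) = 1 - R (X(C, R) = (-1 + R)*(-1) = 1 - R)
(-15*20)*X(2, -1) = (-15*20)*(1 - 1*(-1)) = -300*(1 + 1) = -300*2 = -600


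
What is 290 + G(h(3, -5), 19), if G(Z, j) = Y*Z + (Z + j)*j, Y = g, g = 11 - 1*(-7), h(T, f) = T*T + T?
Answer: 1095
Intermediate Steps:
h(T, f) = T + T² (h(T, f) = T² + T = T + T²)
g = 18 (g = 11 + 7 = 18)
Y = 18
G(Z, j) = 18*Z + j*(Z + j) (G(Z, j) = 18*Z + (Z + j)*j = 18*Z + j*(Z + j))
290 + G(h(3, -5), 19) = 290 + (19² + 18*(3*(1 + 3)) + (3*(1 + 3))*19) = 290 + (361 + 18*(3*4) + (3*4)*19) = 290 + (361 + 18*12 + 12*19) = 290 + (361 + 216 + 228) = 290 + 805 = 1095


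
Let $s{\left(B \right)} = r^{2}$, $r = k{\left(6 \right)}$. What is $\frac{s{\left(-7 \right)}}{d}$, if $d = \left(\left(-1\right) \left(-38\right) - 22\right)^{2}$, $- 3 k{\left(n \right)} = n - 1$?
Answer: $\frac{25}{2304} \approx 0.010851$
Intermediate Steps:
$k{\left(n \right)} = \frac{1}{3} - \frac{n}{3}$ ($k{\left(n \right)} = - \frac{n - 1}{3} = - \frac{-1 + n}{3} = \frac{1}{3} - \frac{n}{3}$)
$r = - \frac{5}{3}$ ($r = \frac{1}{3} - 2 = - \frac{5}{3} \approx -1.6667$)
$d = 256$ ($d = \left(38 - 22\right)^{2} = 16^{2} = 256$)
$s{\left(B \right)} = \frac{25}{9}$ ($s{\left(B \right)} = \left(- \frac{5}{3}\right)^{2} = \frac{25}{9}$)
$\frac{s{\left(-7 \right)}}{d} = \frac{25}{9 \cdot 256} = \frac{25}{9} \cdot \frac{1}{256} = \frac{25}{2304}$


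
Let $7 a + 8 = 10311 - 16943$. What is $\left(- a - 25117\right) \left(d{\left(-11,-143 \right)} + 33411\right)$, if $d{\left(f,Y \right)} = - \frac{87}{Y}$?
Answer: $- \frac{808313576940}{1001} \approx -8.0751 \cdot 10^{8}$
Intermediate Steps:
$a = - \frac{6640}{7}$ ($a = - \frac{8}{7} + \frac{10311 - 16943}{7} = - \frac{8}{7} + \frac{1}{7} \left(-6632\right) = - \frac{8}{7} - \frac{6632}{7} = - \frac{6640}{7} \approx -948.57$)
$\left(- a - 25117\right) \left(d{\left(-11,-143 \right)} + 33411\right) = \left(\left(-1\right) \left(- \frac{6640}{7}\right) - 25117\right) \left(- \frac{87}{-143} + 33411\right) = \left(\frac{6640}{7} - 25117\right) \left(\left(-87\right) \left(- \frac{1}{143}\right) + 33411\right) = - \frac{169179 \left(\frac{87}{143} + 33411\right)}{7} = \left(- \frac{169179}{7}\right) \frac{4777860}{143} = - \frac{808313576940}{1001}$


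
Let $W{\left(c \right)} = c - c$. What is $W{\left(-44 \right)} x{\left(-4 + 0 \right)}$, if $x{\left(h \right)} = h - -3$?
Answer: $0$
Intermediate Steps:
$W{\left(c \right)} = 0$
$x{\left(h \right)} = 3 + h$ ($x{\left(h \right)} = h + 3 = 3 + h$)
$W{\left(-44 \right)} x{\left(-4 + 0 \right)} = 0 \left(3 + \left(-4 + 0\right)\right) = 0 \left(3 - 4\right) = 0 \left(-1\right) = 0$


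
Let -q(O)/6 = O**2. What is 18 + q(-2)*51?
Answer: -1206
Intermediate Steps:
q(O) = -6*O**2
18 + q(-2)*51 = 18 - 6*(-2)**2*51 = 18 - 6*4*51 = 18 - 24*51 = 18 - 1224 = -1206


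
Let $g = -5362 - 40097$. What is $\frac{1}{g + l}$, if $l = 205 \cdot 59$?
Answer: $- \frac{1}{33364} \approx -2.9972 \cdot 10^{-5}$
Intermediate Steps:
$l = 12095$
$g = -45459$ ($g = -5362 - 40097 = -45459$)
$\frac{1}{g + l} = \frac{1}{-45459 + 12095} = \frac{1}{-33364} = - \frac{1}{33364}$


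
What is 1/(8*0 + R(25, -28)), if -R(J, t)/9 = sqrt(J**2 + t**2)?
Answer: -sqrt(1409)/12681 ≈ -0.0029601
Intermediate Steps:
R(J, t) = -9*sqrt(J**2 + t**2)
1/(8*0 + R(25, -28)) = 1/(8*0 - 9*sqrt(25**2 + (-28)**2)) = 1/(0 - 9*sqrt(625 + 784)) = 1/(0 - 9*sqrt(1409)) = 1/(-9*sqrt(1409)) = -sqrt(1409)/12681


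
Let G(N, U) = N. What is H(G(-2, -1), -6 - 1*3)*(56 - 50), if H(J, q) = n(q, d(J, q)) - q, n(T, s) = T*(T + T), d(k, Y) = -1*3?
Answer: 1026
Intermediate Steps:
d(k, Y) = -3
n(T, s) = 2*T² (n(T, s) = T*(2*T) = 2*T²)
H(J, q) = -q + 2*q² (H(J, q) = 2*q² - q = -q + 2*q²)
H(G(-2, -1), -6 - 1*3)*(56 - 50) = ((-6 - 1*3)*(-1 + 2*(-6 - 1*3)))*(56 - 50) = ((-6 - 3)*(-1 + 2*(-6 - 3)))*6 = -9*(-1 + 2*(-9))*6 = -9*(-1 - 18)*6 = -9*(-19)*6 = 171*6 = 1026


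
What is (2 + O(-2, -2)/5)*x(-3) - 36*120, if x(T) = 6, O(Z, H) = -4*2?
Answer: -21588/5 ≈ -4317.6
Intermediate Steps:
O(Z, H) = -8
(2 + O(-2, -2)/5)*x(-3) - 36*120 = (2 - 8/5)*6 - 36*120 = (2 - 8*⅕)*6 - 4320 = (2 - 8/5)*6 - 4320 = (⅖)*6 - 4320 = 12/5 - 4320 = -21588/5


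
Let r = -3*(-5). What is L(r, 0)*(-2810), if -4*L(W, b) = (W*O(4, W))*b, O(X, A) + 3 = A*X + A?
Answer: 0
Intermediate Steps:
O(X, A) = -3 + A + A*X (O(X, A) = -3 + (A*X + A) = -3 + (A + A*X) = -3 + A + A*X)
r = 15
L(W, b) = -W*b*(-3 + 5*W)/4 (L(W, b) = -W*(-3 + W + W*4)*b/4 = -W*(-3 + W + 4*W)*b/4 = -W*(-3 + 5*W)*b/4 = -W*b*(-3 + 5*W)/4)
L(r, 0)*(-2810) = ((1/4)*15*0*(3 - 5*15))*(-2810) = ((1/4)*15*0*(3 - 75))*(-2810) = ((1/4)*15*0*(-72))*(-2810) = 0*(-2810) = 0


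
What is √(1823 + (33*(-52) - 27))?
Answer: 4*√5 ≈ 8.9443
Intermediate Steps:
√(1823 + (33*(-52) - 27)) = √(1823 + (-1716 - 27)) = √(1823 - 1743) = √80 = 4*√5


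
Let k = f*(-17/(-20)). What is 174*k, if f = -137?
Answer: -202623/10 ≈ -20262.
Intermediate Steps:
k = -2329/20 (k = -(-2329)/(-20) = -(-2329)*(-1)/20 = -137*17/20 = -2329/20 ≈ -116.45)
174*k = 174*(-2329/20) = -202623/10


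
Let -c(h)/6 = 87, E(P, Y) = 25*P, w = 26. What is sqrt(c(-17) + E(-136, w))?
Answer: I*sqrt(3922) ≈ 62.626*I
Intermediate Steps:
c(h) = -522 (c(h) = -6*87 = -522)
sqrt(c(-17) + E(-136, w)) = sqrt(-522 + 25*(-136)) = sqrt(-522 - 3400) = sqrt(-3922) = I*sqrt(3922)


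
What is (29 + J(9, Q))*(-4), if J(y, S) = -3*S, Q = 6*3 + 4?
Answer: 148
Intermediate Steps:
Q = 22 (Q = 18 + 4 = 22)
(29 + J(9, Q))*(-4) = (29 - 3*22)*(-4) = (29 - 66)*(-4) = -37*(-4) = 148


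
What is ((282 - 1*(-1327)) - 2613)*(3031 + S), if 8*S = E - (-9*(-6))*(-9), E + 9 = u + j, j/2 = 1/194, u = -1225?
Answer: -572154751/194 ≈ -2.9493e+6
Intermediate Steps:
j = 1/97 (j = 2/194 = 2*(1/194) = 1/97 ≈ 0.010309)
E = -119697/97 (E = -9 + (-1225 + 1/97) = -9 - 118824/97 = -119697/97 ≈ -1234.0)
S = -72555/776 (S = (-119697/97 - (-9*(-6))*(-9))/8 = (-119697/97 - 54*(-9))/8 = (-119697/97 - 1*(-486))/8 = (-119697/97 + 486)/8 = (1/8)*(-72555/97) = -72555/776 ≈ -93.499)
((282 - 1*(-1327)) - 2613)*(3031 + S) = ((282 - 1*(-1327)) - 2613)*(3031 - 72555/776) = ((282 + 1327) - 2613)*(2279501/776) = (1609 - 2613)*(2279501/776) = -1004*2279501/776 = -572154751/194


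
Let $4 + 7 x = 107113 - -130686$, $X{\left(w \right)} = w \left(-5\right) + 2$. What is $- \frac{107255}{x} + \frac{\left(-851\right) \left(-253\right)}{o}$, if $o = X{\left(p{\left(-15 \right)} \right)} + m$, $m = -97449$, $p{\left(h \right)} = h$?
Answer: $- \frac{2260062071}{420992268} \approx -5.3684$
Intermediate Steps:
$X{\left(w \right)} = 2 - 5 w$ ($X{\left(w \right)} = - 5 w + 2 = 2 - 5 w$)
$o = -97372$ ($o = \left(2 - -75\right) - 97449 = \left(2 + 75\right) - 97449 = 77 - 97449 = -97372$)
$x = \frac{237795}{7}$ ($x = - \frac{4}{7} + \frac{107113 - -130686}{7} = - \frac{4}{7} + \frac{107113 + 130686}{7} = - \frac{4}{7} + \frac{1}{7} \cdot 237799 = - \frac{4}{7} + \frac{237799}{7} = \frac{237795}{7} \approx 33971.0$)
$- \frac{107255}{x} + \frac{\left(-851\right) \left(-253\right)}{o} = - \frac{107255}{\frac{237795}{7}} + \frac{\left(-851\right) \left(-253\right)}{-97372} = \left(-107255\right) \frac{7}{237795} + 215303 \left(- \frac{1}{97372}\right) = - \frac{150157}{47559} - \frac{19573}{8852} = - \frac{2260062071}{420992268}$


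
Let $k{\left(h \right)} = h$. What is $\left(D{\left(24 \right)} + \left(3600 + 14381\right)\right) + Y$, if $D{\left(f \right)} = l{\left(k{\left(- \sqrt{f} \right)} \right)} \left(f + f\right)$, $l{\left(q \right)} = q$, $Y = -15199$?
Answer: $2782 - 96 \sqrt{6} \approx 2546.8$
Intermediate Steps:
$D{\left(f \right)} = - 2 f^{\frac{3}{2}}$ ($D{\left(f \right)} = - \sqrt{f} \left(f + f\right) = - \sqrt{f} 2 f = - 2 f^{\frac{3}{2}}$)
$\left(D{\left(24 \right)} + \left(3600 + 14381\right)\right) + Y = \left(- 2 \cdot 24^{\frac{3}{2}} + \left(3600 + 14381\right)\right) - 15199 = \left(- 2 \cdot 48 \sqrt{6} + 17981\right) - 15199 = \left(- 96 \sqrt{6} + 17981\right) - 15199 = \left(17981 - 96 \sqrt{6}\right) - 15199 = 2782 - 96 \sqrt{6}$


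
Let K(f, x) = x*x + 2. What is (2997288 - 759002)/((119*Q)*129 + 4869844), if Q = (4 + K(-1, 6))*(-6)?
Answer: 1119143/500696 ≈ 2.2352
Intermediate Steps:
K(f, x) = 2 + x² (K(f, x) = x² + 2 = 2 + x²)
Q = -252 (Q = (4 + (2 + 6²))*(-6) = (4 + (2 + 36))*(-6) = (4 + 38)*(-6) = 42*(-6) = -252)
(2997288 - 759002)/((119*Q)*129 + 4869844) = (2997288 - 759002)/((119*(-252))*129 + 4869844) = 2238286/(-29988*129 + 4869844) = 2238286/(-3868452 + 4869844) = 2238286/1001392 = 2238286*(1/1001392) = 1119143/500696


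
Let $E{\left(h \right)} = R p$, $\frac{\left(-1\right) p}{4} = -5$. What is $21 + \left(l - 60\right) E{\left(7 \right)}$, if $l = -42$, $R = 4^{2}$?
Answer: $-32619$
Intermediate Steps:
$p = 20$ ($p = \left(-4\right) \left(-5\right) = 20$)
$R = 16$
$E{\left(h \right)} = 320$ ($E{\left(h \right)} = 16 \cdot 20 = 320$)
$21 + \left(l - 60\right) E{\left(7 \right)} = 21 + \left(-42 - 60\right) 320 = 21 - 32640 = -32619$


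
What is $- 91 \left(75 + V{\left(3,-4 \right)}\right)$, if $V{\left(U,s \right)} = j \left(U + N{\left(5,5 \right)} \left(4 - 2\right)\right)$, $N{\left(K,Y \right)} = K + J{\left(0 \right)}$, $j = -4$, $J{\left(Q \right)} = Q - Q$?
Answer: $-2093$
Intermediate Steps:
$J{\left(Q \right)} = 0$
$N{\left(K,Y \right)} = K$ ($N{\left(K,Y \right)} = K + 0 = K$)
$V{\left(U,s \right)} = -40 - 4 U$ ($V{\left(U,s \right)} = - 4 \left(U + 5 \left(4 - 2\right)\right) = - 4 \left(U + 5 \cdot 2\right) = - 4 \left(U + 10\right) = - 4 \left(10 + U\right) = -40 - 4 U$)
$- 91 \left(75 + V{\left(3,-4 \right)}\right) = - 91 \left(75 - 52\right) = \left(-91\right) 23 = -2093$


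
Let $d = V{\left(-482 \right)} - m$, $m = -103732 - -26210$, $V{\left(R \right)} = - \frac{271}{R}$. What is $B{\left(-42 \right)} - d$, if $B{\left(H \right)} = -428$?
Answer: $- \frac{37572171}{482} \approx -77951.0$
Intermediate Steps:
$m = -77522$ ($m = -103732 + 26210 = -77522$)
$d = \frac{37365875}{482}$ ($d = - \frac{271}{-482} - -77522 = \left(-271\right) \left(- \frac{1}{482}\right) + 77522 = \frac{271}{482} + 77522 = \frac{37365875}{482} \approx 77523.0$)
$B{\left(-42 \right)} - d = -428 - \frac{37365875}{482} = - \frac{37572171}{482}$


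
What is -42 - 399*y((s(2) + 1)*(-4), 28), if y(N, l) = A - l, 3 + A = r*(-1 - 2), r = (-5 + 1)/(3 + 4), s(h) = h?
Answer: 11643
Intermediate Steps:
r = -4/7 ≈ -0.57143
A = -9/7 (A = -3 - 4*(-1 - 2)/7 = -3 - 4/7*(-3) = -3 + 12/7 = -9/7 ≈ -1.2857)
y(N, l) = -9/7 - l
-42 - 399*y((s(2) + 1)*(-4), 28) = -42 - 399*(-9/7 - 1*28) = -42 - 399*(-9/7 - 28) = -42 - 399*(-205/7) = -42 + 11685 = 11643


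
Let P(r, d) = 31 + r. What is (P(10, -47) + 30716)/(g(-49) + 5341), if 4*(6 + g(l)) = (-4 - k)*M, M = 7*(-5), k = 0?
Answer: 30757/5370 ≈ 5.7276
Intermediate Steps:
M = -35
g(l) = 29 (g(l) = -6 + ((-4 - 1*0)*(-35))/4 = -6 + ((-4 + 0)*(-35))/4 = -6 + (-4*(-35))/4 = -6 + (1/4)*140 = -6 + 35 = 29)
(P(10, -47) + 30716)/(g(-49) + 5341) = ((31 + 10) + 30716)/(29 + 5341) = (41 + 30716)/5370 = 30757*(1/5370) = 30757/5370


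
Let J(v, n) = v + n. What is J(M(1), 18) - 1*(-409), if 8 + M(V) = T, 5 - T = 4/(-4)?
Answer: 425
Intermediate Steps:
T = 6 (T = 5 - 4/(-4) = 5 - 4*(-1)/4 = 5 - 1*(-1) = 5 + 1 = 6)
M(V) = -2 (M(V) = -8 + 6 = -2)
J(v, n) = n + v
J(M(1), 18) - 1*(-409) = (18 - 2) - 1*(-409) = 16 + 409 = 425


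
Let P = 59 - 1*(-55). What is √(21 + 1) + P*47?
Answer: 5358 + √22 ≈ 5362.7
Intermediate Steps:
P = 114 (P = 59 + 55 = 114)
√(21 + 1) + P*47 = √(21 + 1) + 114*47 = √22 + 5358 = 5358 + √22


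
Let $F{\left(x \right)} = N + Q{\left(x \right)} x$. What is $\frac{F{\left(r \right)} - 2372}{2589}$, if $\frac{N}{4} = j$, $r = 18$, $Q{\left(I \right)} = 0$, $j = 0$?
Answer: $- \frac{2372}{2589} \approx -0.91618$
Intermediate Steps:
$N = 0$ ($N = 4 \cdot 0 = 0$)
$F{\left(x \right)} = 0$ ($F{\left(x \right)} = 0 + 0 x = 0 + 0 = 0$)
$\frac{F{\left(r \right)} - 2372}{2589} = \frac{0 - 2372}{2589} = \left(-2372\right) \frac{1}{2589} = - \frac{2372}{2589}$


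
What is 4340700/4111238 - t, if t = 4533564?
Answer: -9319278125766/2055619 ≈ -4.5336e+6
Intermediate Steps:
4340700/4111238 - t = 4340700/4111238 - 1*4533564 = 4340700*(1/4111238) - 4533564 = 2170350/2055619 - 4533564 = -9319278125766/2055619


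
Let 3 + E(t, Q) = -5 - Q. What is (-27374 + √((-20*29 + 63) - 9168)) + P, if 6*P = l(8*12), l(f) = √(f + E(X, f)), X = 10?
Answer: -27374 + I*√9685 + I*√2/3 ≈ -27374.0 + 98.884*I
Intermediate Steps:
E(t, Q) = -8 - Q (E(t, Q) = -3 + (-5 - Q) = -8 - Q)
l(f) = 2*I*√2 (l(f) = √(f + (-8 - f)) = √(-8) = 2*I*√2)
P = I*√2/3 (P = (2*I*√2)/6 = I*√2/3 ≈ 0.4714*I)
(-27374 + √((-20*29 + 63) - 9168)) + P = (-27374 + √((-20*29 + 63) - 9168)) + I*√2/3 = (-27374 + √((-580 + 63) - 9168)) + I*√2/3 = (-27374 + √(-517 - 9168)) + I*√2/3 = (-27374 + √(-9685)) + I*√2/3 = (-27374 + I*√9685) + I*√2/3 = -27374 + I*√9685 + I*√2/3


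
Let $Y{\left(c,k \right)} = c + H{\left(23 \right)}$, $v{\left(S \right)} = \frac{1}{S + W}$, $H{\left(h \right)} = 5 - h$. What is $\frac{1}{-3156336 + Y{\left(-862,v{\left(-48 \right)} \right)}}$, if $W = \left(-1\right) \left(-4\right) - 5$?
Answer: $- \frac{1}{3157216} \approx -3.1673 \cdot 10^{-7}$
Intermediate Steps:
$W = -1$ ($W = 4 - 5 = -1$)
$v{\left(S \right)} = \frac{1}{-1 + S}$ ($v{\left(S \right)} = \frac{1}{S - 1} = \frac{1}{-1 + S}$)
$Y{\left(c,k \right)} = -18 + c$ ($Y{\left(c,k \right)} = c + \left(5 - 23\right) = c - 18 = -18 + c$)
$\frac{1}{-3156336 + Y{\left(-862,v{\left(-48 \right)} \right)}} = \frac{1}{-3156336 - 880} = \frac{1}{-3157216} = - \frac{1}{3157216}$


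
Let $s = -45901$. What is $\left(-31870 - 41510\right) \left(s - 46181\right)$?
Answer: $6756977160$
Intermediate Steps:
$\left(-31870 - 41510\right) \left(s - 46181\right) = \left(-31870 - 41510\right) \left(-45901 - 46181\right) = - 73380 \left(-45901 - 46181\right) = \left(-73380\right) \left(-92082\right) = 6756977160$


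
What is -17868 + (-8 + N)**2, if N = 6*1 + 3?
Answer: -17867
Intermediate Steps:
N = 9 (N = 6 + 3 = 9)
-17868 + (-8 + N)**2 = -17868 + (-8 + 9)**2 = -17868 + 1**2 = -17868 + 1 = -17867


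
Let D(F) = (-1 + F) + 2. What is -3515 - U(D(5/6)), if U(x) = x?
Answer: -21101/6 ≈ -3516.8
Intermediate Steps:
D(F) = 1 + F
-3515 - U(D(5/6)) = -3515 - (1 + 5/6) = -3515 - 1*11/6 = -3515 - 11/6 = -21101/6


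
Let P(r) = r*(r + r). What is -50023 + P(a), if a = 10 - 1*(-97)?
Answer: -27125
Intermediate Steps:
a = 107 (a = 10 + 97 = 107)
P(r) = 2*r² (P(r) = r*(2*r) = 2*r²)
-50023 + P(a) = -50023 + 2*107² = -50023 + 2*11449 = -50023 + 22898 = -27125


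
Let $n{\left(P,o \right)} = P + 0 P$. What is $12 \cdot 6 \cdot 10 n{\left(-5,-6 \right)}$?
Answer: $-3600$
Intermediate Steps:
$n{\left(P,o \right)} = P$ ($n{\left(P,o \right)} = P + 0 = P$)
$12 \cdot 6 \cdot 10 n{\left(-5,-6 \right)} = 12 \cdot 6 \cdot 10 \left(-5\right) = 12 \cdot 60 \left(-5\right) = 720 \left(-5\right) = -3600$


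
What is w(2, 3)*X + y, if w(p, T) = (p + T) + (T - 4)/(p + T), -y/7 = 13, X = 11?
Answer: -191/5 ≈ -38.200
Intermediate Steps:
y = -91 (y = -7*13 = -91)
w(p, T) = T + p + (-4 + T)/(T + p) (w(p, T) = (T + p) + (-4 + T)/(T + p) = T + p + (-4 + T)/(T + p))
w(2, 3)*X + y = ((-4 + 3 + 3² + 2² + 2*3*2)/(3 + 2))*11 - 91 = ((-4 + 3 + 9 + 4 + 12)/5)*11 - 91 = ((⅕)*24)*11 - 91 = (24/5)*11 - 91 = 264/5 - 91 = -191/5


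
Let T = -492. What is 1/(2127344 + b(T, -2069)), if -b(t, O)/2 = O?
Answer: 1/2131482 ≈ 4.6916e-7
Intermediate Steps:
b(t, O) = -2*O
1/(2127344 + b(T, -2069)) = 1/(2127344 - 2*(-2069)) = 1/(2127344 + 4138) = 1/2131482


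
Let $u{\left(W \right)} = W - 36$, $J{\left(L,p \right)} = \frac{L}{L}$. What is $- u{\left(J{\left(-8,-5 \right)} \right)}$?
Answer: $35$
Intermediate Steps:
$J{\left(L,p \right)} = 1$
$u{\left(W \right)} = -36 + W$
$- u{\left(J{\left(-8,-5 \right)} \right)} = - (-36 + 1) = \left(-1\right) \left(-35\right) = 35$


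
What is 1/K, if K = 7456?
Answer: 1/7456 ≈ 0.00013412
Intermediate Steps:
1/K = 1/7456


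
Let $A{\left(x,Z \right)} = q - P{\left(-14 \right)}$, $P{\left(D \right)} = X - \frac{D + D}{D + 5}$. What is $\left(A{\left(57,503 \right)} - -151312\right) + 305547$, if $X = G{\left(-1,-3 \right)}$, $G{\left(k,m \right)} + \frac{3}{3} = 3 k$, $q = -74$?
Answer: $\frac{4111129}{9} \approx 4.5679 \cdot 10^{5}$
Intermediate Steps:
$G{\left(k,m \right)} = -1 + 3 k$
$X = -4$ ($X = -1 + 3 \left(-1\right) = -1 - 3 = -4$)
$P{\left(D \right)} = -4 - \frac{2 D}{5 + D}$ ($P{\left(D \right)} = -4 - \frac{D + D}{D + 5} = -4 - \frac{2 D}{5 + D}$)
$A{\left(x,Z \right)} = - \frac{602}{9}$ ($A{\left(x,Z \right)} = -74 - \frac{2 \left(-10 - -42\right)}{5 - 14} = -74 - \frac{2 \left(-10 + 42\right)}{-9} = -74 - 2 \left(- \frac{1}{9}\right) 32 = -74 - - \frac{64}{9} = -74 + \frac{64}{9} = - \frac{602}{9}$)
$\left(A{\left(57,503 \right)} - -151312\right) + 305547 = \left(- \frac{602}{9} - -151312\right) + 305547 = \left(- \frac{602}{9} + 151312\right) + 305547 = \frac{1361206}{9} + 305547 = \frac{4111129}{9}$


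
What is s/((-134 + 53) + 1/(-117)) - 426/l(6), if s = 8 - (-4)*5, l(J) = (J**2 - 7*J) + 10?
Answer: -144669/1354 ≈ -106.85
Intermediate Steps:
l(J) = 10 + J**2 - 7*J
s = 28 (s = 8 - 2*(-10) = 8 + 20 = 28)
s/((-134 + 53) + 1/(-117)) - 426/l(6) = 28/((-134 + 53) + 1/(-117)) - 426/(10 + 6**2 - 7*6) = 28/(-81 - 1/117) - 426/(10 + 36 - 42) = 28/(-9478/117) - 426/4 = 28*(-117/9478) - 426*1/4 = -234/677 - 213/2 = -144669/1354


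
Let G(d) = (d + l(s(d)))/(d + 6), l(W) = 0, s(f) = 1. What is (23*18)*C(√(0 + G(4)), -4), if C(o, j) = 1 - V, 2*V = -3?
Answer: 1035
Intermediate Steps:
V = -3/2 (V = (½)*(-3) = -3/2 ≈ -1.5000)
G(d) = d/(6 + d) (G(d) = (d + 0)/(d + 6) = d/(6 + d))
C(o, j) = 5/2 (C(o, j) = 1 - 1*(-3/2) = 1 + 3/2 = 5/2)
(23*18)*C(√(0 + G(4)), -4) = (23*18)*(5/2) = 414*(5/2) = 1035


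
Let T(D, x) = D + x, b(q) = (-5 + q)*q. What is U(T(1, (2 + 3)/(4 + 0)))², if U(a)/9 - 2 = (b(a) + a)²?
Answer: 1626428241/65536 ≈ 24817.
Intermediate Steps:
b(q) = q*(-5 + q)
U(a) = 18 + 9*(a + a*(-5 + a))² (U(a) = 18 + 9*(a*(-5 + a) + a)² = 18 + 9*(a + a*(-5 + a))²)
U(T(1, (2 + 3)/(4 + 0)))² = (18 + 9*(1 + (2 + 3)/(4 + 0))²*(-4 + (1 + (2 + 3)/(4 + 0)))²)² = (18 + 9*(1 + 5/4)²*(-4 + (1 + 5/4))²)² = (18 + 9*(9/4)²*(-4 + 9/4)²)² = (18 + 9*(81/16)*(-7/4)²)² = (18 + 9*(81/16)*(49/16))² = (18 + 35721/256)² = (40329/256)² = 1626428241/65536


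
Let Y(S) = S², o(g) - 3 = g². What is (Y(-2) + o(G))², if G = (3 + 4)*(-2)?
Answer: 41209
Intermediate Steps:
G = -14 (G = 7*(-2) = -14)
o(g) = 3 + g²
(Y(-2) + o(G))² = ((-2)² + (3 + (-14)²))² = (4 + (3 + 196))² = (4 + 199)² = 203² = 41209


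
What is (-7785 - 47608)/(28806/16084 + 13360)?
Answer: -445470506/107455523 ≈ -4.1456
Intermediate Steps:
(-7785 - 47608)/(28806/16084 + 13360) = -55393/(28806*(1/16084) + 13360) = -55393/(14403/8042 + 13360) = -55393/107455523/8042 = -55393*8042/107455523 = -445470506/107455523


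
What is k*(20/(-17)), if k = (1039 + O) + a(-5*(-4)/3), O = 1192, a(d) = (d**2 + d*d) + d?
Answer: -418780/153 ≈ -2737.1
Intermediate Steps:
a(d) = d + 2*d**2 (a(d) = (d**2 + d**2) + d = 2*d**2 + d = d + 2*d**2)
k = 20939/9 (k = (1039 + 1192) + (-5*(-4)/3)*(1 + 2*(-5*(-4)/3)) = 2231 + (20*(1/3))*(1 + 2*(20*(1/3))) = 2231 + 20*(1 + 2*(20/3))/3 = 2231 + 20*(1 + 40/3)/3 = 2231 + (20/3)*(43/3) = 2231 + 860/9 = 20939/9 ≈ 2326.6)
k*(20/(-17)) = 20939*(20/(-17))/9 = 20939*(20*(-1/17))/9 = (20939/9)*(-20/17) = -418780/153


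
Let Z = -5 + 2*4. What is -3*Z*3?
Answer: -27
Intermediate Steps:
Z = 3 (Z = -5 + 8 = 3)
-3*Z*3 = -3*3*3 = -9*3 = -27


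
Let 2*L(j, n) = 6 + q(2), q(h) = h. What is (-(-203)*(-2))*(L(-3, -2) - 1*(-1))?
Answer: -2030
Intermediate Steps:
L(j, n) = 4 (L(j, n) = (6 + 2)/2 = (½)*8 = 4)
(-(-203)*(-2))*(L(-3, -2) - 1*(-1)) = (-(-203)*(-2))*(4 - 1*(-1)) = (-29*14)*(4 + 1) = -406*5 = -2030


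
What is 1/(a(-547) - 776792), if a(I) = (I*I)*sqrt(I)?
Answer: -776792/49574141858771 - 299209*I*sqrt(547)/49574141858771 ≈ -1.5669e-8 - 1.4116e-7*I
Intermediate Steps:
a(I) = I**(5/2) (a(I) = I**2*sqrt(I) = I**(5/2))
1/(a(-547) - 776792) = 1/((-547)**(5/2) - 776792) = 1/(299209*I*sqrt(547) - 776792) = 1/(-776792 + 299209*I*sqrt(547))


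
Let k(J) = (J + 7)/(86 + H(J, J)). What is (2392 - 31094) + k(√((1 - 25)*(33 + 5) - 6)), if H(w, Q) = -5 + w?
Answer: (-86103*√102 + 2324855*I)/(3*(√102 - 27*I)) ≈ -28702.0 + 0.29978*I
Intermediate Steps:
k(J) = (7 + J)/(81 + J) (k(J) = (J + 7)/(86 + (-5 + J)) = (7 + J)/(81 + J))
(2392 - 31094) + k(√((1 - 25)*(33 + 5) - 6)) = (2392 - 31094) + (7 + √((1 - 25)*(33 + 5) - 6))/(81 + √((1 - 25)*(33 + 5) - 6)) = -28702 + (7 + √(-24*38 - 6))/(81 + √(-24*38 - 6)) = -28702 + (7 + √(-912 - 6))/(81 + √(-912 - 6)) = -28702 + (7 + √(-918))/(81 + √(-918)) = -28702 + (7 + 3*I*√102)/(81 + 3*I*√102)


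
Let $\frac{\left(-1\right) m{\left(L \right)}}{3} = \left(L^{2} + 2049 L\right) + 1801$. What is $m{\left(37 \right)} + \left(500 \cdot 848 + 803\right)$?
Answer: $187854$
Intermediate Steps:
$m{\left(L \right)} = -5403 - 6147 L - 3 L^{2}$ ($m{\left(L \right)} = - 3 \left(\left(L^{2} + 2049 L\right) + 1801\right) = - 3 \left(1801 + L^{2} + 2049 L\right) = -5403 - 6147 L - 3 L^{2}$)
$m{\left(37 \right)} + \left(500 \cdot 848 + 803\right) = \left(-5403 - 227439 - 3 \cdot 37^{2}\right) + \left(500 \cdot 848 + 803\right) = \left(-5403 - 227439 - 4107\right) + \left(424000 + 803\right) = \left(-5403 - 227439 - 4107\right) + 424803 = -236949 + 424803 = 187854$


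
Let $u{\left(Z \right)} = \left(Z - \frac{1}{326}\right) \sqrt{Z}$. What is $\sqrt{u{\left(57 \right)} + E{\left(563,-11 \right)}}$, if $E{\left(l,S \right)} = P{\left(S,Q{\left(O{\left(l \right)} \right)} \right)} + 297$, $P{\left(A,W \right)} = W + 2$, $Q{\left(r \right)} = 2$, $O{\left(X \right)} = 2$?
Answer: $\frac{\sqrt{31989076 + 6057406 \sqrt{57}}}{326} \approx 27.043$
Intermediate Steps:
$P{\left(A,W \right)} = 2 + W$
$E{\left(l,S \right)} = 301$ ($E{\left(l,S \right)} = \left(2 + 2\right) + 297 = 4 + 297 = 301$)
$u{\left(Z \right)} = \sqrt{Z} \left(- \frac{1}{326} + Z\right)$ ($u{\left(Z \right)} = \left(Z - \frac{1}{326}\right) \sqrt{Z} = \left(- \frac{1}{326} + Z\right) \sqrt{Z} = \sqrt{Z} \left(- \frac{1}{326} + Z\right)$)
$\sqrt{u{\left(57 \right)} + E{\left(563,-11 \right)}} = \sqrt{\sqrt{57} \left(- \frac{1}{326} + 57\right) + 301} = \sqrt{\sqrt{57} \cdot \frac{18581}{326} + 301} = \sqrt{\frac{18581 \sqrt{57}}{326} + 301} = \sqrt{301 + \frac{18581 \sqrt{57}}{326}}$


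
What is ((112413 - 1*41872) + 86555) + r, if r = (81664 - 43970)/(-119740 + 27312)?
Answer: 7260015697/46214 ≈ 1.5710e+5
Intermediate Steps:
r = -18847/46214 (r = 37694/(-92428) = 37694*(-1/92428) = -18847/46214 ≈ -0.40782)
((112413 - 1*41872) + 86555) + r = ((112413 - 1*41872) + 86555) - 18847/46214 = ((112413 - 41872) + 86555) - 18847/46214 = (70541 + 86555) - 18847/46214 = 157096 - 18847/46214 = 7260015697/46214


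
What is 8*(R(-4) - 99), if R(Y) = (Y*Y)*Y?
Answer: -1304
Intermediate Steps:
R(Y) = Y³ (R(Y) = Y²*Y = Y³)
8*(R(-4) - 99) = 8*((-4)³ - 99) = 8*(-64 - 99) = 8*(-163) = -1304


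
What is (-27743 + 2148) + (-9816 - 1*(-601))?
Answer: -34810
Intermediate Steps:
(-27743 + 2148) + (-9816 - 1*(-601)) = -25595 + (-9816 + 601) = -25595 - 9215 = -34810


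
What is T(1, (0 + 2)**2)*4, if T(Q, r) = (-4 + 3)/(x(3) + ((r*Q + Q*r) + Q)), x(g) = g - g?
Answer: -4/9 ≈ -0.44444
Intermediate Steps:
x(g) = 0
T(Q, r) = -1/(Q + 2*Q*r) (T(Q, r) = (-4 + 3)/(0 + ((r*Q + Q*r) + Q)) = -1/(0 + ((Q*r + Q*r) + Q)) = -1/(0 + (2*Q*r + Q)) = -1/(0 + (Q + 2*Q*r)) = -1/(Q + 2*Q*r))
T(1, (0 + 2)**2)*4 = -1/(1*(1 + 2*(0 + 2)**2))*4 = -1*1/(1 + 2*2**2)*4 = -1*1/(1 + 2*4)*4 = -1*1/(1 + 8)*4 = -1*1/9*4 = -1*1*1/9*4 = -1/9*4 = -4/9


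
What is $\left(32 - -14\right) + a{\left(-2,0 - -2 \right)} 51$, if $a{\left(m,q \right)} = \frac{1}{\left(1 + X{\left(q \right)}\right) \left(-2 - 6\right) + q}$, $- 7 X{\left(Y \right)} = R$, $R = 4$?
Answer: $\frac{103}{10} \approx 10.3$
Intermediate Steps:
$X{\left(Y \right)} = - \frac{4}{7}$ ($X{\left(Y \right)} = \left(- \frac{1}{7}\right) 4 = - \frac{4}{7}$)
$a{\left(m,q \right)} = \frac{1}{- \frac{24}{7} + q}$ ($a{\left(m,q \right)} = \frac{1}{\left(1 - \frac{4}{7}\right) \left(-2 - 6\right) + q} = \frac{1}{\frac{3}{7} \left(-8\right) + q} = \frac{1}{- \frac{24}{7} + q}$)
$\left(32 - -14\right) + a{\left(-2,0 - -2 \right)} 51 = \left(32 - -14\right) + \frac{7}{-24 + 7 \left(0 - -2\right)} 51 = \left(32 + 14\right) + \frac{7}{-24 + 7 \left(0 + 2\right)} 51 = 46 + \frac{7}{-24 + 7 \cdot 2} \cdot 51 = 46 + \frac{7}{-24 + 14} \cdot 51 = 46 + \frac{7}{-10} \cdot 51 = 46 + 7 \left(- \frac{1}{10}\right) 51 = 46 - \frac{357}{10} = \frac{103}{10}$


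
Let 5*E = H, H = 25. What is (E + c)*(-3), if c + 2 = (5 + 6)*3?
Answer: -108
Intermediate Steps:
E = 5 (E = (⅕)*25 = 5)
c = 31 (c = -2 + (5 + 6)*3 = -2 + 11*3 = -2 + 33 = 31)
(E + c)*(-3) = (5 + 31)*(-3) = 36*(-3) = -108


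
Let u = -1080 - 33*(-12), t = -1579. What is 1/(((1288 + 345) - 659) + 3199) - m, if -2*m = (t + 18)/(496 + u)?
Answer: 6514429/1569048 ≈ 4.1518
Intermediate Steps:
u = -684 (u = -1080 + 396 = -684)
m = -1561/376 (m = -(-1579 + 18)/(2*(496 - 684)) = -(-1561)/(2*(-188)) = -(-1561)*(-1)/(2*188) = -½*1561/188 = -1561/376 ≈ -4.1516)
1/(((1288 + 345) - 659) + 3199) - m = 1/(((1288 + 345) - 659) + 3199) - 1*(-1561/376) = 1/((1633 - 659) + 3199) + 1561/376 = 1/(974 + 3199) + 1561/376 = 1/4173 + 1561/376 = 6514429/1569048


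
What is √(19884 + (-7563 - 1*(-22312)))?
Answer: √34633 ≈ 186.10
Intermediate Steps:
√(19884 + (-7563 - 1*(-22312))) = √(19884 + (-7563 + 22312)) = √(19884 + 14749) = √34633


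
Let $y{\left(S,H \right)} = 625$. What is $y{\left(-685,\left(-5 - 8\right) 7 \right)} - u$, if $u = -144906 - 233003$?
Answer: $378534$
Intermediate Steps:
$u = -377909$
$y{\left(-685,\left(-5 - 8\right) 7 \right)} - u = 625 - -377909 = 625 + 377909 = 378534$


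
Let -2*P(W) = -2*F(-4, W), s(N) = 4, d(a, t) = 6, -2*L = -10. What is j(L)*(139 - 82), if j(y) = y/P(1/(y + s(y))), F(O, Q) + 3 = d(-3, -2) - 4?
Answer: -285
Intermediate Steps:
L = 5 (L = -½*(-10) = 5)
F(O, Q) = -1 (F(O, Q) = -3 + (6 - 4) = -3 + 2 = -1)
P(W) = -1 (P(W) = -(-1)*(-1) = -½*2 = -1)
j(y) = -y (j(y) = y/(-1) = y*(-1) = -y)
j(L)*(139 - 82) = (-1*5)*(139 - 82) = -5*57 = -285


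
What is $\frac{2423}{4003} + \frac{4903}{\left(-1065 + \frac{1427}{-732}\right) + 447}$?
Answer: $- \frac{13267186319}{1816573409} \approx -7.3034$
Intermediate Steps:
$\frac{2423}{4003} + \frac{4903}{\left(-1065 + \frac{1427}{-732}\right) + 447} = 2423 \cdot \frac{1}{4003} + \frac{4903}{\left(-1065 + 1427 \left(- \frac{1}{732}\right)\right) + 447} = \frac{2423}{4003} + \frac{4903}{\left(-1065 - \frac{1427}{732}\right) + 447} = \frac{2423}{4003} + \frac{4903}{- \frac{781007}{732} + 447} = \frac{2423}{4003} + \frac{4903}{- \frac{453803}{732}} = \frac{2423}{4003} + 4903 \left(- \frac{732}{453803}\right) = \frac{2423}{4003} - \frac{3588996}{453803} = - \frac{13267186319}{1816573409}$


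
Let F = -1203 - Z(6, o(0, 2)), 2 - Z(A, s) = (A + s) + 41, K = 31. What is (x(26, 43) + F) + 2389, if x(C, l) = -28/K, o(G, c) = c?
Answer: 38195/31 ≈ 1232.1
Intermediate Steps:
x(C, l) = -28/31
Z(A, s) = -39 - A - s (Z(A, s) = 2 - ((A + s) + 41) = 2 - (41 + A + s) = 2 + (-41 - A - s) = -39 - A - s)
F = -1156 (F = -1203 - (-39 - 1*6 - 1*2) = -1203 - (-39 - 6 - 2) = -1203 - 1*(-47) = -1203 + 47 = -1156)
(x(26, 43) + F) + 2389 = (-28/31 - 1156) + 2389 = -35864/31 + 2389 = 38195/31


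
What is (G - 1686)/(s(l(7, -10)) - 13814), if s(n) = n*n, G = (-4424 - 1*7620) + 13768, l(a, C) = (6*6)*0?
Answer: -19/6907 ≈ -0.0027508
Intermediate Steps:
l(a, C) = 0 (l(a, C) = 36*0 = 0)
G = 1724 (G = (-4424 - 7620) + 13768 = -12044 + 13768 = 1724)
s(n) = n²
(G - 1686)/(s(l(7, -10)) - 13814) = (1724 - 1686)/(0² - 13814) = 38/(0 - 13814) = 38/(-13814) = 38*(-1/13814) = -19/6907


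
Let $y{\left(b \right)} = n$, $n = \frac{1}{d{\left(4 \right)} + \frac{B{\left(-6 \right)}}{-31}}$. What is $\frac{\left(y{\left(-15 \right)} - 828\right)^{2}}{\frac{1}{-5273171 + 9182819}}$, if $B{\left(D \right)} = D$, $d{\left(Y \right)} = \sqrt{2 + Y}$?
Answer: $\frac{2444776897629378536}{912025} - \frac{990354148174096 \sqrt{6}}{912025} \approx 2.6779 \cdot 10^{12}$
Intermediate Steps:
$n = \frac{1}{\frac{6}{31} + \sqrt{6}}$ ($n = \frac{1}{\sqrt{2 + 4} - \frac{6}{-31}} = \frac{1}{\sqrt{6} - - \frac{6}{31}} = \frac{1}{\sqrt{6} + \frac{6}{31}} = \frac{1}{\frac{6}{31} + \sqrt{6}} \approx 0.37835$)
$y{\left(b \right)} = - \frac{31}{955} + \frac{961 \sqrt{6}}{5730}$
$\frac{\left(y{\left(-15 \right)} - 828\right)^{2}}{\frac{1}{-5273171 + 9182819}} = \frac{\left(\left(- \frac{31}{955} + \frac{961 \sqrt{6}}{5730}\right) - 828\right)^{2}}{\frac{1}{-5273171 + 9182819}} = \frac{\left(- \frac{790771}{955} + \frac{961 \sqrt{6}}{5730}\right)^{2}}{\frac{1}{3909648}} = \left(- \frac{790771}{955} + \frac{961 \sqrt{6}}{5730}\right)^{2} \frac{1}{\frac{1}{3909648}} = \left(- \frac{790771}{955} + \frac{961 \sqrt{6}}{5730}\right)^{2} \cdot 3909648 = 3909648 \left(- \frac{790771}{955} + \frac{961 \sqrt{6}}{5730}\right)^{2}$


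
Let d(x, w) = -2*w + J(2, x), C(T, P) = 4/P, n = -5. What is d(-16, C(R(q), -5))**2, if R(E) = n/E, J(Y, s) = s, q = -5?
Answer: 5184/25 ≈ 207.36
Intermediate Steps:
R(E) = -5/E
d(x, w) = x - 2*w (d(x, w) = -2*w + x = x - 2*w)
d(-16, C(R(q), -5))**2 = (-16 - 8/(-5))**2 = (-16 - 8*(-1)/5)**2 = (-16 - 2*(-4/5))**2 = (-16 + 8/5)**2 = (-72/5)**2 = 5184/25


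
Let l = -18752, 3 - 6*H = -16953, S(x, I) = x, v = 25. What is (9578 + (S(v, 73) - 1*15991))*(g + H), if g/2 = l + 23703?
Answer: -81306464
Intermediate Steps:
H = 2826 (H = ½ - ⅙*(-16953) = ½ + 5651/2 = 2826)
g = 9902 (g = 2*(-18752 + 23703) = 2*4951 = 9902)
(9578 + (S(v, 73) - 1*15991))*(g + H) = (9578 + (25 - 1*15991))*(9902 + 2826) = (9578 + (25 - 15991))*12728 = (9578 - 15966)*12728 = -6388*12728 = -81306464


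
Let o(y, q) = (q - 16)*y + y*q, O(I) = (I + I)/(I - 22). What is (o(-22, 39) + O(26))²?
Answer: 1825201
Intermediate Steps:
O(I) = 2*I/(-22 + I) (O(I) = (2*I)/(-22 + I) = 2*I/(-22 + I))
o(y, q) = q*y + y*(-16 + q) (o(y, q) = (-16 + q)*y + q*y = y*(-16 + q) + q*y = q*y + y*(-16 + q))
(o(-22, 39) + O(26))² = (2*(-22)*(-8 + 39) + 2*26/(-22 + 26))² = (2*(-22)*31 + 2*26/4)² = (-1364 + 2*26*(¼))² = (-1364 + 13)² = (-1351)² = 1825201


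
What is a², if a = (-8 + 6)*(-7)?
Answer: 196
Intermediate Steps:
a = 14 (a = -2*(-7) = 14)
a² = 14² = 196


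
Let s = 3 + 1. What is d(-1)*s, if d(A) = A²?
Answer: 4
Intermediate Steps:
s = 4
d(-1)*s = (-1)²*4 = 1*4 = 4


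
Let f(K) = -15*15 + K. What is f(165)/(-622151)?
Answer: 60/622151 ≈ 9.6440e-5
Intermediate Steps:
f(K) = -225 + K
f(165)/(-622151) = (-225 + 165)/(-622151) = -60*(-1/622151) = 60/622151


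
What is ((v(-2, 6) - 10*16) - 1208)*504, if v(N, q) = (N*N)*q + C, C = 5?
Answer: -674856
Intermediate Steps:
v(N, q) = 5 + q*N² (v(N, q) = (N*N)*q + 5 = N²*q + 5 = q*N² + 5 = 5 + q*N²)
((v(-2, 6) - 10*16) - 1208)*504 = (((5 + 6*(-2)²) - 10*16) - 1208)*504 = (((5 + 6*4) - 160) - 1208)*504 = (((5 + 24) - 160) - 1208)*504 = ((29 - 160) - 1208)*504 = (-131 - 1208)*504 = -1339*504 = -674856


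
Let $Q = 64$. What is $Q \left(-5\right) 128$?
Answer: $-40960$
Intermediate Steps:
$Q \left(-5\right) 128 = 64 \left(-5\right) 128 = \left(-320\right) 128 = -40960$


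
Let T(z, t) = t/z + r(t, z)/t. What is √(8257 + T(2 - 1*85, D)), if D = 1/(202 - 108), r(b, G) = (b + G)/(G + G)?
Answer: 6*√3510236830/3901 ≈ 91.126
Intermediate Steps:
r(b, G) = (G + b)/(2*G) (r(b, G) = (G + b)/((2*G)) = (G + b)*(1/(2*G)) = (G + b)/(2*G))
D = 1/94 ≈ 0.010638
T(z, t) = t/z + (t + z)/(2*t*z) (T(z, t) = t/z + ((z + t)/(2*z))/t = t/z + ((t + z)/(2*z))/t = t/z + (t + z)/(2*t*z))
√(8257 + T(2 - 1*85, D)) = √(8257 + (1/94 + (2 - 1*85) + 2*(1/94)²)/(2*(1/94)*(2 - 1*85))) = √(8257 + (½)*94*(1/94 + (2 - 85) + 2*(1/8836))/(2 - 85)) = √(8257 + (½)*94*(1/94 - 83 + 1/4418)/(-83)) = √(8257 + (½)*94*(-1/83)*(-183323/2209)) = √(8257 + 183323/3901) = √(32393880/3901) = 6*√3510236830/3901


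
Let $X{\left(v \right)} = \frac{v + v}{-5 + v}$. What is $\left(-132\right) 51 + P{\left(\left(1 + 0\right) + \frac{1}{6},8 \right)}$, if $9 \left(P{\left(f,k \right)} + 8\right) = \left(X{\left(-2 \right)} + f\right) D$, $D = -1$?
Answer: $- \frac{2547793}{378} \approx -6740.2$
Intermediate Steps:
$X{\left(v \right)} = \frac{2 v}{-5 + v}$
$P{\left(f,k \right)} = - \frac{508}{63} - \frac{f}{9}$ ($P{\left(f,k \right)} = -8 + \frac{\left(2 \left(-2\right) \frac{1}{-5 - 2} + f\right) \left(-1\right)}{9} = -8 + \frac{\left(2 \left(-2\right) \frac{1}{-7} + f\right) \left(-1\right)}{9} = -8 + \frac{\left(2 \left(-2\right) \left(- \frac{1}{7}\right) + f\right) \left(-1\right)}{9} = -8 + \frac{\left(\frac{4}{7} + f\right) \left(-1\right)}{9} = -8 + \frac{- \frac{4}{7} - f}{9} = -8 - \left(\frac{4}{63} + \frac{f}{9}\right) = - \frac{508}{63} - \frac{f}{9}$)
$\left(-132\right) 51 + P{\left(\left(1 + 0\right) + \frac{1}{6},8 \right)} = \left(-132\right) 51 - \left(\frac{508}{63} + \frac{\left(1 + 0\right) + \frac{1}{6}}{9}\right) = -6732 - \left(\frac{508}{63} + \frac{1 + \frac{1}{6}}{9}\right) = -6732 - \frac{3097}{378} = - \frac{2547793}{378}$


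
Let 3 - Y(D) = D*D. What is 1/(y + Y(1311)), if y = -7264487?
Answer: -1/8983205 ≈ -1.1132e-7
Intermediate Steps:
Y(D) = 3 - D**2 (Y(D) = 3 - D*D = 3 - D**2)
1/(y + Y(1311)) = 1/(-7264487 + (3 - 1*1311**2)) = 1/(-7264487 + (3 - 1*1718721)) = 1/(-7264487 + (3 - 1718721)) = 1/(-7264487 - 1718718) = 1/(-8983205) = -1/8983205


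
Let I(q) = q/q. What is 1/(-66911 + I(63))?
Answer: -1/66910 ≈ -1.4945e-5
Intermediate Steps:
I(q) = 1
1/(-66911 + I(63)) = 1/(-66911 + 1) = 1/(-66910) = -1/66910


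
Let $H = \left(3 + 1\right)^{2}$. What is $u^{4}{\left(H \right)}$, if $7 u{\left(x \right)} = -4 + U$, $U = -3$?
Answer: $1$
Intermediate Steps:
$H = 16$ ($H = 4^{2} = 16$)
$u{\left(x \right)} = -1$ ($u{\left(x \right)} = \frac{-4 - 3}{7} = \frac{1}{7} \left(-7\right) = -1$)
$u^{4}{\left(H \right)} = \left(-1\right)^{4} = 1$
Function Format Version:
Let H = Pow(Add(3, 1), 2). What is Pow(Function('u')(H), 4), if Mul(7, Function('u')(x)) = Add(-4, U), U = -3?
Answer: 1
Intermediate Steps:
H = 16 (H = Pow(4, 2) = 16)
Function('u')(x) = -1 (Function('u')(x) = Mul(Rational(1, 7), Add(-4, -3)) = Mul(Rational(1, 7), -7) = -1)
Pow(Function('u')(H), 4) = Pow(-1, 4) = 1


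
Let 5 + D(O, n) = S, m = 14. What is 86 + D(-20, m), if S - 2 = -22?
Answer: 61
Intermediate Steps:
S = -20 (S = 2 - 22 = -20)
D(O, n) = -25 (D(O, n) = -5 - 20 = -25)
86 + D(-20, m) = 86 - 25 = 61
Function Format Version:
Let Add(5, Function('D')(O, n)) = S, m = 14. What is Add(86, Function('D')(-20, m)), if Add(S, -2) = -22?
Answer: 61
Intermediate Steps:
S = -20 (S = Add(2, -22) = -20)
Function('D')(O, n) = -25 (Function('D')(O, n) = Add(-5, -20) = -25)
Add(86, Function('D')(-20, m)) = Add(86, -25) = 61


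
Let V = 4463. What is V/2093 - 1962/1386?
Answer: 16502/23023 ≈ 0.71676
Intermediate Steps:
V/2093 - 1962/1386 = 4463/2093 - 1962/1386 = 4463*(1/2093) - 1962*1/1386 = 4463/2093 - 109/77 = 16502/23023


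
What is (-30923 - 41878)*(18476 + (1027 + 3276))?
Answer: -1658333979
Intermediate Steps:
(-30923 - 41878)*(18476 + (1027 + 3276)) = -72801*(18476 + 4303) = -72801*22779 = -1658333979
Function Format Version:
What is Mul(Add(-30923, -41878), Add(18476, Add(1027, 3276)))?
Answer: -1658333979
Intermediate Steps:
Mul(Add(-30923, -41878), Add(18476, Add(1027, 3276))) = Mul(-72801, Add(18476, 4303)) = Mul(-72801, 22779) = -1658333979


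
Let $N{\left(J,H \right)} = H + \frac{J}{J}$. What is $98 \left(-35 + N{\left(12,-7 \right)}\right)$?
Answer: $-4018$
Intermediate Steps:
$N{\left(J,H \right)} = 1 + H$ ($N{\left(J,H \right)} = H + 1 = 1 + H$)
$98 \left(-35 + N{\left(12,-7 \right)}\right) = 98 \left(-35 + \left(1 - 7\right)\right) = 98 \left(-35 - 6\right) = 98 \left(-41\right) = -4018$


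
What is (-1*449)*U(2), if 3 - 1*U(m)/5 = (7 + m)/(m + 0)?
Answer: 6735/2 ≈ 3367.5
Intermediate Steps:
U(m) = 15 - 5*(7 + m)/m (U(m) = 15 - 5*(7 + m)/(m + 0) = 15 - 5*(7 + m)/m)
(-1*449)*U(2) = (-1*449)*(10 - 35/2) = -449*(10 - 35*1/2) = -449*(10 - 35/2) = -449*(-15/2) = 6735/2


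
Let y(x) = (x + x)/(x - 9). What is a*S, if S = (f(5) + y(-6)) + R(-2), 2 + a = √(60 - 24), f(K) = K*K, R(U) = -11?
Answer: 296/5 ≈ 59.200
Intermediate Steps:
y(x) = 2*x/(-9 + x) (y(x) = (2*x)/(-9 + x) = 2*x/(-9 + x))
f(K) = K²
a = 4 (a = -2 + √(60 - 24) = -2 + √36 = -2 + 6 = 4)
S = 74/5 (S = (5² + 2*(-6)/(-9 - 6)) - 11 = (25 + 2*(-6)/(-15)) - 11 = (25 + 2*(-6)*(-1/15)) - 11 = (25 + ⅘) - 11 = 129/5 - 11 = 74/5 ≈ 14.800)
a*S = 4*(74/5) = 296/5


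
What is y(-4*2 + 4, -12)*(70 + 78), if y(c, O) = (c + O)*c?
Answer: 9472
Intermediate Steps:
y(c, O) = c*(O + c) (y(c, O) = (O + c)*c = c*(O + c))
y(-4*2 + 4, -12)*(70 + 78) = ((-4*2 + 4)*(-12 + (-4*2 + 4)))*(70 + 78) = ((-8 + 4)*(-12 + (-8 + 4)))*148 = -4*(-12 - 4)*148 = -4*(-16)*148 = 64*148 = 9472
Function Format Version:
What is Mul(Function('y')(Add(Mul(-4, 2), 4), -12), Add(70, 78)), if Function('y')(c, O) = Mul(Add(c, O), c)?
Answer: 9472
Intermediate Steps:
Function('y')(c, O) = Mul(c, Add(O, c)) (Function('y')(c, O) = Mul(Add(O, c), c) = Mul(c, Add(O, c)))
Mul(Function('y')(Add(Mul(-4, 2), 4), -12), Add(70, 78)) = Mul(Mul(Add(Mul(-4, 2), 4), Add(-12, Add(Mul(-4, 2), 4))), Add(70, 78)) = Mul(Mul(Add(-8, 4), Add(-12, Add(-8, 4))), 148) = Mul(Mul(-4, Add(-12, -4)), 148) = Mul(Mul(-4, -16), 148) = Mul(64, 148) = 9472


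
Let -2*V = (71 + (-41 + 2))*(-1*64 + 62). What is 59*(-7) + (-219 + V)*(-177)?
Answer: 32686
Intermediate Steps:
V = 32 (V = -(71 + (-41 + 2))*(-1*64 + 62)/2 = -(71 - 39)*(-64 + 62)/2 = -16*(-2) = -½*(-64) = 32)
59*(-7) + (-219 + V)*(-177) = 59*(-7) + (-219 + 32)*(-177) = -413 - 187*(-177) = -413 + 33099 = 32686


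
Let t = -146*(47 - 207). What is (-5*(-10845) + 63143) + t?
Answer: 140728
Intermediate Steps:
t = 23360 (t = -146*(-160) = 23360)
(-5*(-10845) + 63143) + t = (-5*(-10845) + 63143) + 23360 = (54225 + 63143) + 23360 = 117368 + 23360 = 140728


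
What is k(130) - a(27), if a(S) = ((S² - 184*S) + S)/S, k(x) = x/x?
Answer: 157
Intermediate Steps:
k(x) = 1
a(S) = (S² - 183*S)/S
k(130) - a(27) = 1 - (-183 + 27) = 1 - 1*(-156) = 1 + 156 = 157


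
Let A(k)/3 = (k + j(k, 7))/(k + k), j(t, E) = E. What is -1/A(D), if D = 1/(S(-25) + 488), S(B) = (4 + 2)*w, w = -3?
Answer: -2/9873 ≈ -0.00020257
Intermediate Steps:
S(B) = -18 (S(B) = (4 + 2)*(-3) = 6*(-3) = -18)
D = 1/470 (D = 1/(-18 + 488) = 1/470 ≈ 0.0021277)
A(k) = 3*(7 + k)/(2*k) (A(k) = 3*((k + 7)/(k + k)) = 3*((7 + k)/((2*k))) = 3*((7 + k)*(1/(2*k))) = 3*((7 + k)/(2*k)) = 3*(7 + k)/(2*k))
-1/A(D) = -1/(3*(7 + 1/470)/(2*(1/470))) = -1/((3/2)*470*(3291/470)) = -1/9873/2 = -1*2/9873 = -2/9873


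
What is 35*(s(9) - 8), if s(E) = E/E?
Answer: -245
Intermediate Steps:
s(E) = 1
35*(s(9) - 8) = 35*(1 - 8) = 35*(-7) = -245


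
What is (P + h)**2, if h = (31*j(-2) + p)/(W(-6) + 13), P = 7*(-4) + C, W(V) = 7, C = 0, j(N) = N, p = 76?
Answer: 74529/100 ≈ 745.29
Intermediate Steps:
P = -28 (P = 7*(-4) + 0 = -28 + 0 = -28)
h = 7/10 (h = (31*(-2) + 76)/(7 + 13) = (-62 + 76)/20 = 14*(1/20) = 7/10 ≈ 0.70000)
(P + h)**2 = (-28 + 7/10)**2 = (-273/10)**2 = 74529/100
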